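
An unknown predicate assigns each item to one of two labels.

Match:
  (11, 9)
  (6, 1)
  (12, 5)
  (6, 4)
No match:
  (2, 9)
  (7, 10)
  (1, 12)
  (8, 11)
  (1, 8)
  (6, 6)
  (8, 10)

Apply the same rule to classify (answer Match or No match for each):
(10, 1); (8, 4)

Every 'Match' example satisfies: first > second. None of the 'No match' examples do.

Match, Match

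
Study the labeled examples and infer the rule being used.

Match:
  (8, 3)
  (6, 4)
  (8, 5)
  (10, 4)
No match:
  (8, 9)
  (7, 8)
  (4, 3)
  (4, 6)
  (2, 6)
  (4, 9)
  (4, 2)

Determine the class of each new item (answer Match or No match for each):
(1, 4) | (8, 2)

No match, Match

The common property of the 'Match' items is: first > second AND sum ≥ 8. No 'No match' item has it.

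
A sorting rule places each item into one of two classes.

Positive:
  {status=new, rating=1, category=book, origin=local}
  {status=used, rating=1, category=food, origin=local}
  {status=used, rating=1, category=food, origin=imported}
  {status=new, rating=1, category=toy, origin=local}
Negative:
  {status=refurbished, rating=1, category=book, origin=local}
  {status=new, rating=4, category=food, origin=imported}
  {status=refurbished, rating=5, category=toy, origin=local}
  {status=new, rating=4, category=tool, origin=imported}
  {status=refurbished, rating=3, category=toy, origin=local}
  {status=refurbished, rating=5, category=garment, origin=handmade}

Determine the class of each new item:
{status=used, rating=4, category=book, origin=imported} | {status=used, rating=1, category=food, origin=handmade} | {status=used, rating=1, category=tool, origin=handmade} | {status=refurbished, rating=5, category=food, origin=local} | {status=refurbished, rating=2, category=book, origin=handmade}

The simplest hypothesis consistent with all the labels is: status is not refurbished AND rating = 1.
{status=used, rating=4, category=book, origin=imported}: Negative (status is used, rating = 4).
{status=used, rating=1, category=food, origin=handmade}: Positive (status is used, rating = 1).
{status=used, rating=1, category=tool, origin=handmade}: Positive (status is used, rating = 1).
{status=refurbished, rating=5, category=food, origin=local}: Negative (status is refurbished, rating = 5).
{status=refurbished, rating=2, category=book, origin=handmade}: Negative (status is refurbished, rating = 2).

Negative, Positive, Positive, Negative, Negative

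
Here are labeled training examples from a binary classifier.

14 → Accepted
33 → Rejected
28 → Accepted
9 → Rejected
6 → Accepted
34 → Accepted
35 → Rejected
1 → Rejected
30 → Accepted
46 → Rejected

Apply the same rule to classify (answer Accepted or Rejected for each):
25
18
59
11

Rejected, Accepted, Rejected, Rejected

The pattern is that an item is 'Accepted' exactly when: even AND at most 34.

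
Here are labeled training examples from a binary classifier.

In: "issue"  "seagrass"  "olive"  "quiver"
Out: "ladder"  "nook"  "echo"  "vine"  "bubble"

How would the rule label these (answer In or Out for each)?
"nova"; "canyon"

Out, Out

'In' ⟺ has ≥ 3 vowels.
"nova" — 2 vowels, hence Out.
"canyon" — 2 vowels, hence Out.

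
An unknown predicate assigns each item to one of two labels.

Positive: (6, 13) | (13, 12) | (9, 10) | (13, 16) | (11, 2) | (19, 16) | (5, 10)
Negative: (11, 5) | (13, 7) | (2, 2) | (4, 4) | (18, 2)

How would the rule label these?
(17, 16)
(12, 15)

Positive, Positive

Checking candidate rules against both groups, what survives is: sum is odd.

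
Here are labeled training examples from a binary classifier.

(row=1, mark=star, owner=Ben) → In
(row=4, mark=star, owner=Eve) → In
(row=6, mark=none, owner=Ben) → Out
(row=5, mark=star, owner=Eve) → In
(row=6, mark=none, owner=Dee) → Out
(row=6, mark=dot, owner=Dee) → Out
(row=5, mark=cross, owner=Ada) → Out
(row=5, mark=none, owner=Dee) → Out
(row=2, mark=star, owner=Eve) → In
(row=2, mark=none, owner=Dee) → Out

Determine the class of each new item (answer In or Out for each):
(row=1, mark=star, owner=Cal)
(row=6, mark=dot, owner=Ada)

In, Out

Rule: mark is star. This holds for each 'In' example and fails for each 'Out' one.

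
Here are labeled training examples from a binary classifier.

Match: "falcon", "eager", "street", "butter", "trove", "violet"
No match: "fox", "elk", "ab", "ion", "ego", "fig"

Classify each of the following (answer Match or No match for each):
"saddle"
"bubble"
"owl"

The classifier is using: length ≥ 5.

Match, Match, No match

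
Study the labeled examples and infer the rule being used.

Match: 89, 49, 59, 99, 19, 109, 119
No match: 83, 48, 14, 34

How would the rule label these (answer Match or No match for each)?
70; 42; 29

No match, No match, Match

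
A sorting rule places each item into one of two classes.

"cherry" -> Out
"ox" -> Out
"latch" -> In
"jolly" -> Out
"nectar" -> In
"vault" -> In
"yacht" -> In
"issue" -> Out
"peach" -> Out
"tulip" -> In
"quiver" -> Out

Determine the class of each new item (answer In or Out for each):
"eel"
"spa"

Out, Out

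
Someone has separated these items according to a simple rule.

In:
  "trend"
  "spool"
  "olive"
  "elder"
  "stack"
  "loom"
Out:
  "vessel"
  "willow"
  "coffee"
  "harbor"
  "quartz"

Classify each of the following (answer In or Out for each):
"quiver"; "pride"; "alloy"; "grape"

Out, In, In, In

The distinguishing property — length ≤ 5 — holds for all the 'In' cases and none of the 'Out' cases.
"quiver" — length 6, hence Out. "pride" — length 5, hence In. "alloy" — length 5, hence In. "grape" — length 5, hence In.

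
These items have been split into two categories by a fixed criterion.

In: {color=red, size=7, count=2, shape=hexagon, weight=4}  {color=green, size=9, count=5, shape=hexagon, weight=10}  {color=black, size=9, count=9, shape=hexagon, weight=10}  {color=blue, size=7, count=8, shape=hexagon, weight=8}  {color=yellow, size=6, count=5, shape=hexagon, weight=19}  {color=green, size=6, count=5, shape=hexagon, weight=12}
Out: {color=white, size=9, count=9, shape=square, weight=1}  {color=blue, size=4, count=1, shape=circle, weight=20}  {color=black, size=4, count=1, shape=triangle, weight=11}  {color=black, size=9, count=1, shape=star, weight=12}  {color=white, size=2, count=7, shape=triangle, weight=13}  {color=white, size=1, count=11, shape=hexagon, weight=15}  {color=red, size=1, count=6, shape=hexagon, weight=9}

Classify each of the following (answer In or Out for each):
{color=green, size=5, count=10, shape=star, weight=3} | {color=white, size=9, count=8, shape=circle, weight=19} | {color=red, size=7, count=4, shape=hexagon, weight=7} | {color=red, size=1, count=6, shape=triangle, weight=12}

Out, Out, In, Out

The common property of the 'In' items is: shape is hexagon AND size ≥ 2. No 'Out' item has it.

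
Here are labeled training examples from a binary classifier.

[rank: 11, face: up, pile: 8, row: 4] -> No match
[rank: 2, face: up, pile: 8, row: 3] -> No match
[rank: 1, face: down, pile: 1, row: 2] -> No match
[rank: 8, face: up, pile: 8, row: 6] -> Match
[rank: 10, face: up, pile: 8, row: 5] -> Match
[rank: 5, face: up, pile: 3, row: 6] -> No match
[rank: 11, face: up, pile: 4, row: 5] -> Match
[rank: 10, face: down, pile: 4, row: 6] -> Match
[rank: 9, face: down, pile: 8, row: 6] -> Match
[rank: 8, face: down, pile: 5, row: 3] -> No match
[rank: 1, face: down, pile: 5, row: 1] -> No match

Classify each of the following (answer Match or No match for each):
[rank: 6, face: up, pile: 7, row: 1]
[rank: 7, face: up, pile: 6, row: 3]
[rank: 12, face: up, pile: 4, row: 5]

Rule: pile ≥ 4 AND row ≥ 5. This holds for each 'Match' example and fails for each 'No match' one.
[rank: 6, face: up, pile: 7, row: 1] → pile = 7, row = 1 → No match.
[rank: 7, face: up, pile: 6, row: 3] → pile = 6, row = 3 → No match.
[rank: 12, face: up, pile: 4, row: 5] → pile = 4, row = 5 → Match.

No match, No match, Match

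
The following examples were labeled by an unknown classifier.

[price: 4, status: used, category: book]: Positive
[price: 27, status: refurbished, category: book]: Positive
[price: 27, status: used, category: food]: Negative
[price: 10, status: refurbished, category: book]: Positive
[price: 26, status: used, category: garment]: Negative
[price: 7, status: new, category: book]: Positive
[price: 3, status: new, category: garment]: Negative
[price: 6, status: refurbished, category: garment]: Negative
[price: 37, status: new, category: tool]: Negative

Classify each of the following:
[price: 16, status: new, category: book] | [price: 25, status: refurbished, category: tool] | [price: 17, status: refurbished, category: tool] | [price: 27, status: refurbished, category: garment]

Positive, Negative, Negative, Negative

Looking at the examples, the only property every 'Positive' case has and every 'Negative' case lacks is: category is book.
[price: 16, status: new, category: book]: category is book — matches, so Positive. [price: 25, status: refurbished, category: tool]: category is tool — lacks this property, so Negative. [price: 17, status: refurbished, category: tool]: category is tool — lacks this property, so Negative. [price: 27, status: refurbished, category: garment]: category is garment — lacks this property, so Negative.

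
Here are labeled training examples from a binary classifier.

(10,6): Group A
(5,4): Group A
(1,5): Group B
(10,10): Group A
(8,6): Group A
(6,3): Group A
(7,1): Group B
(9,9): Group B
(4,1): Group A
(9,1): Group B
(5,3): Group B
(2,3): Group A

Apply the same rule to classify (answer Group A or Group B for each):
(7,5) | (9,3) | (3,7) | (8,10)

The common property of the 'Group A' items is: product is even. No 'Group B' item has it.

Group B, Group B, Group B, Group A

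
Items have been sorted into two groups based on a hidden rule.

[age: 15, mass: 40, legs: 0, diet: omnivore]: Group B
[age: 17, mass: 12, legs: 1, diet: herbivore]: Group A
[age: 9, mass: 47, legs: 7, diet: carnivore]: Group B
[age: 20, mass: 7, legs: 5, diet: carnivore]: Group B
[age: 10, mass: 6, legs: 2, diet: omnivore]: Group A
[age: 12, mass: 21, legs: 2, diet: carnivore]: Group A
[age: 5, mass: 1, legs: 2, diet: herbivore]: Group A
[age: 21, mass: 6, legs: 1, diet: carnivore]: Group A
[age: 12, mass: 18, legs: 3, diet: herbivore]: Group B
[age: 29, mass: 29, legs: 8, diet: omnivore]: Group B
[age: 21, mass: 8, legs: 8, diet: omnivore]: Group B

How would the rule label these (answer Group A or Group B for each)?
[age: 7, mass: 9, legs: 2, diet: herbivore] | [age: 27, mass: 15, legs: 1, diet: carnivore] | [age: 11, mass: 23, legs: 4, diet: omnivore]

One predicate separates the groups cleanly: legs ≥ 1 AND legs ≤ 2.
[age: 7, mass: 9, legs: 2, diet: herbivore]: legs = 2, fits → Group A.
[age: 27, mass: 15, legs: 1, diet: carnivore]: legs = 1, fits → Group A.
[age: 11, mass: 23, legs: 4, diet: omnivore]: legs = 4, fails the rule → Group B.

Group A, Group A, Group B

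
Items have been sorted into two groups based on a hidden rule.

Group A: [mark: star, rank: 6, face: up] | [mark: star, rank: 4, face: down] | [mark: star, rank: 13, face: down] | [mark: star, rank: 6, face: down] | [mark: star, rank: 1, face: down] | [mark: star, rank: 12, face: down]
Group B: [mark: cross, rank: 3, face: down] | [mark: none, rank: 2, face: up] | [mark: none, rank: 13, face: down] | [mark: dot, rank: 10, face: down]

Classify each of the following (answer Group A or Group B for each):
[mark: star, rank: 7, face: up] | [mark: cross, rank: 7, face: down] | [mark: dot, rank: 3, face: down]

Looking at the examples, the only property every 'Group A' case has and every 'Group B' case lacks is: mark is star.
[mark: star, rank: 7, face: up]: mark is star — passes, so Group A.
[mark: cross, rank: 7, face: down]: mark is cross — does not satisfy this, so Group B.
[mark: dot, rank: 3, face: down]: mark is dot — does not satisfy this, so Group B.

Group A, Group B, Group B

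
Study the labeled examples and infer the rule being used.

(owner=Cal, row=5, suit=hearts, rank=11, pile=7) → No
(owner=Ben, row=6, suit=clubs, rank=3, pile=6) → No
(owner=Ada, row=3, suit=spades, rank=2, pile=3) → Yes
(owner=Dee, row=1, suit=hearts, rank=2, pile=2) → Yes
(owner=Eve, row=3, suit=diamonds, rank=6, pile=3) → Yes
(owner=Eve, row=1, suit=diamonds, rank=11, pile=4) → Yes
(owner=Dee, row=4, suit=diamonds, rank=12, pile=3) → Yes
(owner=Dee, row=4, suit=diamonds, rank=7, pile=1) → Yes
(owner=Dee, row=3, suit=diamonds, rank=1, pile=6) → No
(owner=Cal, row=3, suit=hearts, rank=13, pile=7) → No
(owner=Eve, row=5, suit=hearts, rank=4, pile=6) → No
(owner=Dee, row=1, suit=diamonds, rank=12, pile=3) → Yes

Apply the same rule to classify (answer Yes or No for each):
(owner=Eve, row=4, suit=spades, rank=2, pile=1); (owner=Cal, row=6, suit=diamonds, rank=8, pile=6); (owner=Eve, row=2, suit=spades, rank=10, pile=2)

A rule that fits every label: pile ≤ 4 — true of each 'Yes' example, false of each 'No' one.

Yes, No, Yes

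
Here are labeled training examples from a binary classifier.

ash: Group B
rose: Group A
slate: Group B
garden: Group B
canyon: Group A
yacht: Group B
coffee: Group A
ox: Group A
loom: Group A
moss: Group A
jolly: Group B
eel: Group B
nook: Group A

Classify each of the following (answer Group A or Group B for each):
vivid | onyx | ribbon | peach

Group B, Group A, Group A, Group B

The simplest hypothesis consistent with all the labels is: even length AND contains 'o'.
Group B: vivid, since length 5, no 'o'. Group A: onyx, since length 4, has 'o'. Group A: ribbon, since length 6, has 'o'. Group B: peach, since length 5, no 'o'.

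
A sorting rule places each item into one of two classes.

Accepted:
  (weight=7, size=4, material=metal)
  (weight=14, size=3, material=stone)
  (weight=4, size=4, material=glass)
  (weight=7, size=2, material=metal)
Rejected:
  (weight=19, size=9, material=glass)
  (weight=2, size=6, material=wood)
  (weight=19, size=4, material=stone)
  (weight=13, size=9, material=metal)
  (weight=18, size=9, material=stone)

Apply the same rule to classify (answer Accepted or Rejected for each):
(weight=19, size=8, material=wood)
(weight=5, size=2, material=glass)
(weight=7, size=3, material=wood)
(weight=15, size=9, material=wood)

Rejected, Accepted, Accepted, Rejected

A rule that fits every label: weight ≤ 14 AND size ≤ 4 — true of each 'Accepted' example, false of each 'Rejected' one.
(weight=19, size=8, material=wood): Rejected (weight = 19, size = 8). (weight=5, size=2, material=glass): Accepted (weight = 5, size = 2). (weight=7, size=3, material=wood): Accepted (weight = 7, size = 3). (weight=15, size=9, material=wood): Rejected (weight = 15, size = 9).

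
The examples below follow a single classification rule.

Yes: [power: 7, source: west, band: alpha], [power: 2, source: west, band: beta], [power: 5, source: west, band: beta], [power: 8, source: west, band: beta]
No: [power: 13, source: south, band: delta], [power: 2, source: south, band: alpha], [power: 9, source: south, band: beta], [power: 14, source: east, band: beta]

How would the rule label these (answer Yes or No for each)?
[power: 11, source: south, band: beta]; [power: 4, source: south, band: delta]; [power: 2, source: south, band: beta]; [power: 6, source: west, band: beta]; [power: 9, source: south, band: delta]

No, No, No, Yes, No

Comparing the two groups points to one rule — source is west.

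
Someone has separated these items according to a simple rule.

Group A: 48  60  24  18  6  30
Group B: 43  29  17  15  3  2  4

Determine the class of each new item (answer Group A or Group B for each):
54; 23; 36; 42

Comparing the two groups points to one rule — multiple of 6.
54: 54 = 6·9, checks out → Group A. 23: 23 = 6·3 + 5, lacks this property → Group B. 36: 36 = 6·6, checks out → Group A. 42: 42 = 6·7, checks out → Group A.

Group A, Group B, Group A, Group A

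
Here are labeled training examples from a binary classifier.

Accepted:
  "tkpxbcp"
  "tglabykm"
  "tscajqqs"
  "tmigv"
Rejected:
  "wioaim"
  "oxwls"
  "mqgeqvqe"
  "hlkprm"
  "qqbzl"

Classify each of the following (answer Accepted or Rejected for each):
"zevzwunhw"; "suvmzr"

Rejected, Rejected

All 'Accepted' examples share one property — contains 't' — and every 'Rejected' example lacks it.
"zevzwunhw" — no 't', hence Rejected. "suvmzr" — no 't', hence Rejected.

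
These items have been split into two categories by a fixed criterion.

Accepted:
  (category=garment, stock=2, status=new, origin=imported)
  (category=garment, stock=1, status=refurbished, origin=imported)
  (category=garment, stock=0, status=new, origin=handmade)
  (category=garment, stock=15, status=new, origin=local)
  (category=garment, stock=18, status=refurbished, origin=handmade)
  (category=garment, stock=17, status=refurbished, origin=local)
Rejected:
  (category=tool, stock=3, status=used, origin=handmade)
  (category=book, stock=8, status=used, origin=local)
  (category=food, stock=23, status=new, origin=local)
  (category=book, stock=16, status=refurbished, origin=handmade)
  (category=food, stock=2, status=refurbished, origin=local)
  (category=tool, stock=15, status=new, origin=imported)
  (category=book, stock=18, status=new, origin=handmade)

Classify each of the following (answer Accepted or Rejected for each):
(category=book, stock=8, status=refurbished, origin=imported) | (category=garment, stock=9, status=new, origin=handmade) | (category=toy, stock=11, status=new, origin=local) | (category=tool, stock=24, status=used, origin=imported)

The rule appears to be: category is garment.
(category=book, stock=8, status=refurbished, origin=imported): category is book, does not fit → Rejected. (category=garment, stock=9, status=new, origin=handmade): category is garment, satisfies this → Accepted. (category=toy, stock=11, status=new, origin=local): category is toy, does not fit → Rejected. (category=tool, stock=24, status=used, origin=imported): category is tool, does not fit → Rejected.

Rejected, Accepted, Rejected, Rejected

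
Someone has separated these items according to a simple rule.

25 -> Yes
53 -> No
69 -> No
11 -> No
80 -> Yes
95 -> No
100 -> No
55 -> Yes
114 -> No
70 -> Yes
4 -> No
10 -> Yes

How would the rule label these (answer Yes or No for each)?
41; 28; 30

No, No, Yes

A rule that fits every label: multiple of 5 AND at most 80 — true of each 'Yes' example, false of each 'No' one.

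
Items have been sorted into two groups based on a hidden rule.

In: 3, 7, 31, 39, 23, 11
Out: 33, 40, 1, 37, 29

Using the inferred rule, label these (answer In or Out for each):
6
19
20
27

Out, In, Out, In

Checking candidate rules against both groups, what survives is: ≡ 3 (mod 4).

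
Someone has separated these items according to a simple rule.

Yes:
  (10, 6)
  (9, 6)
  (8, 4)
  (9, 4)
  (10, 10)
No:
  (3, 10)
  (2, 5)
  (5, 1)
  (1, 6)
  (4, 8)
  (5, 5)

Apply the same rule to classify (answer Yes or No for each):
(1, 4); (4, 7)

No, No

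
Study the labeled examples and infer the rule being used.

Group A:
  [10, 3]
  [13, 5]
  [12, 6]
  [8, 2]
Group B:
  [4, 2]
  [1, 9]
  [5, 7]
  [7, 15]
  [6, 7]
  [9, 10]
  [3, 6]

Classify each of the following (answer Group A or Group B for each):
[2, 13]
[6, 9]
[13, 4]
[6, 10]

The common property of the 'Group A' items is: first > second AND sum ≥ 9. No 'Group B' item has it.

Group B, Group B, Group A, Group B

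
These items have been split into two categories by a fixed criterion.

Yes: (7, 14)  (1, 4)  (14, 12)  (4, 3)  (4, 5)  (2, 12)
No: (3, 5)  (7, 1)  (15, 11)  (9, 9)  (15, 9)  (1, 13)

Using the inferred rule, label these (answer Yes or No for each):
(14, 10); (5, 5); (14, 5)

Yes, No, Yes

The classifier is using: product is even.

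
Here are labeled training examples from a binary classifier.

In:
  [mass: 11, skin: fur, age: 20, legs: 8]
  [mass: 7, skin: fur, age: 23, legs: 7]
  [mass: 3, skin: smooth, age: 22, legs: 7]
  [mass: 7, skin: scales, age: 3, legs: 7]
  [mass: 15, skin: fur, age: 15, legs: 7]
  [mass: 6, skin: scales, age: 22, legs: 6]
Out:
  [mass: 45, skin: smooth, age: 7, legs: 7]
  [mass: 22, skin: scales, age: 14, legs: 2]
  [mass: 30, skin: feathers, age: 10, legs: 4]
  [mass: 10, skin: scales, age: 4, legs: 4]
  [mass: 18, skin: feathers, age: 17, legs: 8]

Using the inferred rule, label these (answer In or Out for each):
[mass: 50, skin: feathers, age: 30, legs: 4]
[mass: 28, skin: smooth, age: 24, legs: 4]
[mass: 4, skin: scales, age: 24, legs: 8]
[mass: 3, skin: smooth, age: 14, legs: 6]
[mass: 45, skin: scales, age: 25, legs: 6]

Out, Out, In, In, Out

The pattern is that an item is 'In' exactly when: mass ≤ 15 AND legs ≥ 6.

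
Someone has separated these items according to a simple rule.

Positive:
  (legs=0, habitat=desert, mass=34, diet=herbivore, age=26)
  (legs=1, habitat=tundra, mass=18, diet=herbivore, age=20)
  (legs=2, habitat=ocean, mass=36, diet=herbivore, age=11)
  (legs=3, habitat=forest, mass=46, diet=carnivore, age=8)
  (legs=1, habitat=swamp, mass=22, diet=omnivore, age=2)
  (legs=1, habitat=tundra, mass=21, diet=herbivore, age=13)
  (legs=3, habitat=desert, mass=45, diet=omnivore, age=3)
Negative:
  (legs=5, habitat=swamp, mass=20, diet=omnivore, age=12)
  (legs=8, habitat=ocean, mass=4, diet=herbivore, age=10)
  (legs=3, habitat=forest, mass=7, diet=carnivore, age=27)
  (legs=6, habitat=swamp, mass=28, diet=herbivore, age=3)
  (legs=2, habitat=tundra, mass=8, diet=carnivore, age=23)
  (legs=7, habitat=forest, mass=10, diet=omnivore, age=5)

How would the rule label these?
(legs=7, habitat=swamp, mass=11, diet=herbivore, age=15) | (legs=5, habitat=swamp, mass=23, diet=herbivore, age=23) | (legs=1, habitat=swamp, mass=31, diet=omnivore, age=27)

Negative, Negative, Positive

The distinguishing property — legs ≤ 3 AND mass ≥ 10 — holds for all the 'Positive' cases and none of the 'Negative' cases.
Negative: (legs=7, habitat=swamp, mass=11, diet=herbivore, age=15), since legs = 7, mass = 11.
Negative: (legs=5, habitat=swamp, mass=23, diet=herbivore, age=23), since legs = 5, mass = 23.
Positive: (legs=1, habitat=swamp, mass=31, diet=omnivore, age=27), since legs = 1, mass = 31.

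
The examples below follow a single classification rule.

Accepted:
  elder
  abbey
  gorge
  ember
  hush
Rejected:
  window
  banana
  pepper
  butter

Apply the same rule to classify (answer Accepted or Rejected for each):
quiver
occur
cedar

Rejected, Accepted, Accepted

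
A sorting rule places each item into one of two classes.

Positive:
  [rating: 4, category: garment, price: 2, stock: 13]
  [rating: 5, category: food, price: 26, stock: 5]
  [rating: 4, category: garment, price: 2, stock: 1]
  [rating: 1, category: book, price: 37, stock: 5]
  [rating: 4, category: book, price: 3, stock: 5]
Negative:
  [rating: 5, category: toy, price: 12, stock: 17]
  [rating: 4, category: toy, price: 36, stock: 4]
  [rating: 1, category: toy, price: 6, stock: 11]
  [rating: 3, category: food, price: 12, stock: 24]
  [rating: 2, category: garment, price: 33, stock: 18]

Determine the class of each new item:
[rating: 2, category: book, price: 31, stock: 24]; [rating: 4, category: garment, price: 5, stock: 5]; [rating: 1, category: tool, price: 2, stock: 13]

Negative, Positive, Positive

A rule that fits every label: price = 2 OR stock = 5 — true of each 'Positive' example, false of each 'Negative' one.
Negative: [rating: 2, category: book, price: 31, stock: 24], since price = 31, stock = 24.
Positive: [rating: 4, category: garment, price: 5, stock: 5], since price = 5, stock = 5.
Positive: [rating: 1, category: tool, price: 2, stock: 13], since price = 2, stock = 13.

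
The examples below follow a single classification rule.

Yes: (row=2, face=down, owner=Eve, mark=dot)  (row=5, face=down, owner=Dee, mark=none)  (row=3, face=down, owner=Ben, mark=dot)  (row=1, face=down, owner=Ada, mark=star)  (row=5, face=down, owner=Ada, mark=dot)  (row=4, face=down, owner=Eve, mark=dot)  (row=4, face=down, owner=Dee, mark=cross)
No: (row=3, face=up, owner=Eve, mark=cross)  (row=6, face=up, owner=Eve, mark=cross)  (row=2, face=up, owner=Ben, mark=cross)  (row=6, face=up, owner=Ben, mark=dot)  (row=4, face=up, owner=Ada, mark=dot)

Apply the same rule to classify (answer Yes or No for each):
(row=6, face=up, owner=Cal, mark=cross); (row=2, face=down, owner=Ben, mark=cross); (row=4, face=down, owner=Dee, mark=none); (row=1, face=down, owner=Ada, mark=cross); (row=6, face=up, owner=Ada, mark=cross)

No, Yes, Yes, Yes, No

Checking candidate rules against both groups, what survives is: face is down.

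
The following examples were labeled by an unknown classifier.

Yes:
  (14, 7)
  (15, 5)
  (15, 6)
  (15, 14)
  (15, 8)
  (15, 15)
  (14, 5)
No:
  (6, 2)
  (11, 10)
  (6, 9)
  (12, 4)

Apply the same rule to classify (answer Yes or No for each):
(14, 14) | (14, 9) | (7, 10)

The common property of the 'Yes' items is: first ≥ 14. No 'No' item has it.
(14, 14) → first 14 → Yes.
(14, 9) → first 14 → Yes.
(7, 10) → first 7 → No.

Yes, Yes, No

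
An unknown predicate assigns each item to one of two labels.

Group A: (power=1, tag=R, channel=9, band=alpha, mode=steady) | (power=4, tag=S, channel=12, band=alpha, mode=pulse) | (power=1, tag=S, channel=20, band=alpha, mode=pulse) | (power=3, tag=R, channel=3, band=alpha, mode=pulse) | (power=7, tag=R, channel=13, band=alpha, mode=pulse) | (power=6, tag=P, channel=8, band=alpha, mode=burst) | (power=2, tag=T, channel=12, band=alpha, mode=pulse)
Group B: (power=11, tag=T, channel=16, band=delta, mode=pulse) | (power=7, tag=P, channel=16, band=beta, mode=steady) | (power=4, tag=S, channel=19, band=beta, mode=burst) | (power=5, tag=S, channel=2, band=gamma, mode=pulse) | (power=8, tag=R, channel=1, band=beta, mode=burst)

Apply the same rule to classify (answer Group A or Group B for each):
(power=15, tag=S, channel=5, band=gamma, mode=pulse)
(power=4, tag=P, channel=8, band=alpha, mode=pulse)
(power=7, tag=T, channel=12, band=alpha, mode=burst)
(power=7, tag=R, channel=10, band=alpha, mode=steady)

Rule: band is alpha. This holds for each 'Group A' example and fails for each 'Group B' one.
(power=15, tag=S, channel=5, band=gamma, mode=pulse) — band is gamma, hence Group B. (power=4, tag=P, channel=8, band=alpha, mode=pulse) — band is alpha, hence Group A. (power=7, tag=T, channel=12, band=alpha, mode=burst) — band is alpha, hence Group A. (power=7, tag=R, channel=10, band=alpha, mode=steady) — band is alpha, hence Group A.

Group B, Group A, Group A, Group A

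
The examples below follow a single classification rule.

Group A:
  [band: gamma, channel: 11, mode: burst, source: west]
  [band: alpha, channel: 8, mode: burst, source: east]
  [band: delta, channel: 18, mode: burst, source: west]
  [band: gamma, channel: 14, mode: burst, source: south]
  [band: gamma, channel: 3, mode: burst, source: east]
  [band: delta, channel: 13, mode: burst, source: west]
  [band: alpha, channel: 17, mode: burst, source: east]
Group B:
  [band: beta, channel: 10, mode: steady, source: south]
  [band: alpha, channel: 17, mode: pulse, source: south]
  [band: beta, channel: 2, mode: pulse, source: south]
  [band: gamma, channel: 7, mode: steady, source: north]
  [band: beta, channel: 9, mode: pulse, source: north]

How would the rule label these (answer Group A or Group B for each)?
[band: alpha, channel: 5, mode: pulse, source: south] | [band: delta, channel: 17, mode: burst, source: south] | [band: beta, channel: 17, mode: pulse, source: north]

Group B, Group A, Group B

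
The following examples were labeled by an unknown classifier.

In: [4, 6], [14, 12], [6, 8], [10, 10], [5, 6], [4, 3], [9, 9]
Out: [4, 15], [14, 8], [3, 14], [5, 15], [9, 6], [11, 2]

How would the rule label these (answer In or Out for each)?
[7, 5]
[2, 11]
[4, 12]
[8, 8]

In, Out, Out, In

'In' ⟺ |first − second| ≤ 2.
[7, 5]: |7−5| = 2 — checks out, so In. [2, 11]: |2−11| = 9 — fails this test, so Out. [4, 12]: |4−12| = 8 — fails this test, so Out. [8, 8]: |8−8| = 0 — checks out, so In.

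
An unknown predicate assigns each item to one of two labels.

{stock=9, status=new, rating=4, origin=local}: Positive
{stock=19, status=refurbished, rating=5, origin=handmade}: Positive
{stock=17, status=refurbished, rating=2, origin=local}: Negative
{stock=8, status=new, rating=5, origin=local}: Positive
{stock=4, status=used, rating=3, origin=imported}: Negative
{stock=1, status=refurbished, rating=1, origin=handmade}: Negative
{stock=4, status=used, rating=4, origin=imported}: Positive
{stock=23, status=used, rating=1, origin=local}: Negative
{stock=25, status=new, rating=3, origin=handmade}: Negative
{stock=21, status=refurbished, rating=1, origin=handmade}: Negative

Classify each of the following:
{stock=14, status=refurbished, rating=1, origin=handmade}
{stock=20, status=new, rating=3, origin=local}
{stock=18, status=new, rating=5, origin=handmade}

The simplest hypothesis consistent with all the labels is: rating ≥ 4.
{stock=14, status=refurbished, rating=1, origin=handmade}: Negative (rating = 1). {stock=20, status=new, rating=3, origin=local}: Negative (rating = 3). {stock=18, status=new, rating=5, origin=handmade}: Positive (rating = 5).

Negative, Negative, Positive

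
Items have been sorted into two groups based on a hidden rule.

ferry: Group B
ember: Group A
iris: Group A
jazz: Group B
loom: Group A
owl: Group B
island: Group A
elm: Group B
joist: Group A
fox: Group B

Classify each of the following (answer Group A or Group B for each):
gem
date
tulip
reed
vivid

Group B, Group A, Group A, Group A, Group A

The pattern is that an item is 'Group A' exactly when: has ≥ 2 vowels.
gem: 1 vowel — does not satisfy this, so Group B. date: 2 vowels — matches, so Group A. tulip: 2 vowels — matches, so Group A. reed: 2 vowels — matches, so Group A. vivid: 2 vowels — matches, so Group A.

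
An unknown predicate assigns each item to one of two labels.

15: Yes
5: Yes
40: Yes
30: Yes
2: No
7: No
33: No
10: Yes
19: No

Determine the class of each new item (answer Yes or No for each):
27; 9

No, No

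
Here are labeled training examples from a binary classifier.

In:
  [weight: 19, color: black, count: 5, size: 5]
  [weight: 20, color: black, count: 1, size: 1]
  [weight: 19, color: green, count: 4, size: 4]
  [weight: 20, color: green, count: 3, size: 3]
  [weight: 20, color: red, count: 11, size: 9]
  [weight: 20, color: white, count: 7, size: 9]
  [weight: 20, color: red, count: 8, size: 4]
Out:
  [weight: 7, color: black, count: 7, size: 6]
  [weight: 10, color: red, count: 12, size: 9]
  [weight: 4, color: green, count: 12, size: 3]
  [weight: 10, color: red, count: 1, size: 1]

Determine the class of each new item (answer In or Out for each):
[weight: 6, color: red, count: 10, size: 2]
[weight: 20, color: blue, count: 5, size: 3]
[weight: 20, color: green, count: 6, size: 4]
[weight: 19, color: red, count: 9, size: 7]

Out, In, In, In

'In' ⟺ weight ≥ 19.
[weight: 6, color: red, count: 10, size: 2]: weight = 6 — does not satisfy this, so Out.
[weight: 20, color: blue, count: 5, size: 3]: weight = 20 — meets the rule, so In.
[weight: 20, color: green, count: 6, size: 4]: weight = 20 — meets the rule, so In.
[weight: 19, color: red, count: 9, size: 7]: weight = 19 — meets the rule, so In.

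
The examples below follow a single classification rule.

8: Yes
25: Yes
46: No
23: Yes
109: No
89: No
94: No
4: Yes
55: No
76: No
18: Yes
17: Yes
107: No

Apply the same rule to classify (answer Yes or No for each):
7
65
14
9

All 'Yes' examples share one property — at most 25 — and every 'No' example lacks it.
7: 7 ≤ 25 — fits, so Yes. 65: 65 > 25 — lacks this property, so No. 14: 14 ≤ 25 — fits, so Yes. 9: 9 ≤ 25 — fits, so Yes.

Yes, No, Yes, Yes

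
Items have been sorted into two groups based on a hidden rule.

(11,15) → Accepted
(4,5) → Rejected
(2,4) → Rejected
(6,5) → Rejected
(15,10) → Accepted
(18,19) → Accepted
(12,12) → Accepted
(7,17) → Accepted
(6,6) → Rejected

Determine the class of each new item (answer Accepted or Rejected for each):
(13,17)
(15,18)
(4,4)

Accepted, Accepted, Rejected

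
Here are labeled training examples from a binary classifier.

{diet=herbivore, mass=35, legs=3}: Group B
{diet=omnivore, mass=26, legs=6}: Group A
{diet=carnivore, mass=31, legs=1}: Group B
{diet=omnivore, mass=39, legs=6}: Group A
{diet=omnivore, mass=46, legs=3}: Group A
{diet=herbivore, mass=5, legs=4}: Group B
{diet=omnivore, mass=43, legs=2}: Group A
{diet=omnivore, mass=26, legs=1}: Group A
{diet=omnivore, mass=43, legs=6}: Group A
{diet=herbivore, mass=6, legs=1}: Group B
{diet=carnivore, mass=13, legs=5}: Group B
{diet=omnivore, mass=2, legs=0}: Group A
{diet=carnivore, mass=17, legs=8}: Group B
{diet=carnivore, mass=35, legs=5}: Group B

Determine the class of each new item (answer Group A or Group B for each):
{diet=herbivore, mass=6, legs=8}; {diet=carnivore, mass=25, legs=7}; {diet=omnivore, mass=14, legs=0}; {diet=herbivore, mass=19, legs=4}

Group B, Group B, Group A, Group B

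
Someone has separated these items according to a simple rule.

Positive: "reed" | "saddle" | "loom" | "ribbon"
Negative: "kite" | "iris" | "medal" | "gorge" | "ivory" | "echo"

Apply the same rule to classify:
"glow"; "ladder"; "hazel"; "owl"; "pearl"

'Positive' ⟺ has a double letter.

Negative, Positive, Negative, Negative, Negative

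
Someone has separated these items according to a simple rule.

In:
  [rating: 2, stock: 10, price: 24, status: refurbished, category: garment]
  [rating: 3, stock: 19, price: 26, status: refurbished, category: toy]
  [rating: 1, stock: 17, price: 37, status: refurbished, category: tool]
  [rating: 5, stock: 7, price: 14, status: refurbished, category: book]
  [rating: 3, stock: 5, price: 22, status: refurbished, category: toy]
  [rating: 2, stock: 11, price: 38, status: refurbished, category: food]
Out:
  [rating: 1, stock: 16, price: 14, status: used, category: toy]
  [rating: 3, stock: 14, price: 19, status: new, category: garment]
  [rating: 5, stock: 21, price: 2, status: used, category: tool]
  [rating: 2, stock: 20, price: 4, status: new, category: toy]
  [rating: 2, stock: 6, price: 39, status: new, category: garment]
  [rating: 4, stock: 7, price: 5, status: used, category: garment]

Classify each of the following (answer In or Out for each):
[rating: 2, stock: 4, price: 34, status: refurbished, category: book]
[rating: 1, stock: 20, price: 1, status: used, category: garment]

In, Out

Comparing the two groups points to one rule — status is refurbished.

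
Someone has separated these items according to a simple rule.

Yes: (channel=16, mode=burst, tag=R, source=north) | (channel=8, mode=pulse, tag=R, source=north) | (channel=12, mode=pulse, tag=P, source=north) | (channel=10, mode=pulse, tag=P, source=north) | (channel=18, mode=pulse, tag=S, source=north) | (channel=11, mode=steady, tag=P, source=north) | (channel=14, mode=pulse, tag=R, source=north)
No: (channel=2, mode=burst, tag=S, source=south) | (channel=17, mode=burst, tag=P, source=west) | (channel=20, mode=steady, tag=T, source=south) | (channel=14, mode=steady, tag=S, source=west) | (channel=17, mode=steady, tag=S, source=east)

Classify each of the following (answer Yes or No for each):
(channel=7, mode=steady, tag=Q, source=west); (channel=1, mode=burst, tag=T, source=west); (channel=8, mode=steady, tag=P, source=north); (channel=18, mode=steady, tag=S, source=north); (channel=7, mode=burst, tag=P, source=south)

No, No, Yes, Yes, No

One predicate separates the groups cleanly: source is north.
(channel=7, mode=steady, tag=Q, source=west) — source is west, hence No. (channel=1, mode=burst, tag=T, source=west) — source is west, hence No. (channel=8, mode=steady, tag=P, source=north) — source is north, hence Yes. (channel=18, mode=steady, tag=S, source=north) — source is north, hence Yes. (channel=7, mode=burst, tag=P, source=south) — source is south, hence No.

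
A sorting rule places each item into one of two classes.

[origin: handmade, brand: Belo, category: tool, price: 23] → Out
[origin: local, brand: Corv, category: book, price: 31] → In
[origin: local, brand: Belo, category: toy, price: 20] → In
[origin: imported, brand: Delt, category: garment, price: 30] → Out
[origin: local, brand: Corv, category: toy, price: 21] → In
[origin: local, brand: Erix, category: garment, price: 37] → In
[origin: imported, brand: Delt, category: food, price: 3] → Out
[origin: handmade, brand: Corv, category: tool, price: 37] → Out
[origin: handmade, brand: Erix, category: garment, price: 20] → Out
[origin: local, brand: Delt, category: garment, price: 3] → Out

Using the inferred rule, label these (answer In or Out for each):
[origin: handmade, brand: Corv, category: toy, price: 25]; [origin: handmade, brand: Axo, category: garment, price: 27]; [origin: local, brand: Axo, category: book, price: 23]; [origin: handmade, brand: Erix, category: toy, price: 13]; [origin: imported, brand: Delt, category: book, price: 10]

Out, Out, In, Out, Out

The classifier is using: origin is local AND price ≥ 20.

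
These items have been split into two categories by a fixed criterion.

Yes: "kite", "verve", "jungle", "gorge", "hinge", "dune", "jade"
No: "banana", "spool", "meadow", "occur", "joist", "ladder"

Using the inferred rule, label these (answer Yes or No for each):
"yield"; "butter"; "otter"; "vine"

No, No, No, Yes

All 'Yes' examples share one property — ends with 'e' — and every 'No' example lacks it.
"yield": ends with 'd' — does not satisfy this, so No.
"butter": ends with 'r' — does not satisfy this, so No.
"otter": ends with 'r' — does not satisfy this, so No.
"vine": ends with 'e' — passes, so Yes.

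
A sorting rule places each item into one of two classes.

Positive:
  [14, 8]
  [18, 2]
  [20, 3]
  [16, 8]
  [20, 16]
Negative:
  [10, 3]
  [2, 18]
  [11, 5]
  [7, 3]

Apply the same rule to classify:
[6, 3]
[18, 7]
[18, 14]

Negative, Positive, Positive

All 'Positive' examples share one property — first ≥ 14 — and every 'Negative' example lacks it.
[6, 3] → first 6 → Negative.
[18, 7] → first 18 → Positive.
[18, 14] → first 18 → Positive.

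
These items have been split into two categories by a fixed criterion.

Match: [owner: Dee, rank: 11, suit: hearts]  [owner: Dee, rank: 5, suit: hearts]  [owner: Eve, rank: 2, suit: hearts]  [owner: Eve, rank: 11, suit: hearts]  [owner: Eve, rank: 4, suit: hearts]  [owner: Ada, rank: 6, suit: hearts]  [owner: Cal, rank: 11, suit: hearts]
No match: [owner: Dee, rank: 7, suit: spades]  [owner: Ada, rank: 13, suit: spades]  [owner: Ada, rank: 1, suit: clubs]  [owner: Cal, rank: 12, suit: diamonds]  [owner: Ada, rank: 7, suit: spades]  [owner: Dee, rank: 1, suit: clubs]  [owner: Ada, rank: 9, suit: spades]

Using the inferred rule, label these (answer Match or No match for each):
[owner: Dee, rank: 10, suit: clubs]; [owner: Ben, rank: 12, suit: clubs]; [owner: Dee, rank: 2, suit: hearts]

No match, No match, Match

The pattern is that an item is 'Match' exactly when: suit is hearts.
[owner: Dee, rank: 10, suit: clubs] → suit is clubs → No match. [owner: Ben, rank: 12, suit: clubs] → suit is clubs → No match. [owner: Dee, rank: 2, suit: hearts] → suit is hearts → Match.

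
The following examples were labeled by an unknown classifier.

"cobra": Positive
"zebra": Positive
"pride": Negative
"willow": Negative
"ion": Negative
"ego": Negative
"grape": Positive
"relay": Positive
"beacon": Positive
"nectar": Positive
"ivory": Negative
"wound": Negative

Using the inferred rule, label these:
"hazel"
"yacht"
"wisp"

One predicate separates the groups cleanly: contains 'a'.
Positive: "hazel", since has 'a'. Positive: "yacht", since has 'a'. Negative: "wisp", since no 'a'.

Positive, Positive, Negative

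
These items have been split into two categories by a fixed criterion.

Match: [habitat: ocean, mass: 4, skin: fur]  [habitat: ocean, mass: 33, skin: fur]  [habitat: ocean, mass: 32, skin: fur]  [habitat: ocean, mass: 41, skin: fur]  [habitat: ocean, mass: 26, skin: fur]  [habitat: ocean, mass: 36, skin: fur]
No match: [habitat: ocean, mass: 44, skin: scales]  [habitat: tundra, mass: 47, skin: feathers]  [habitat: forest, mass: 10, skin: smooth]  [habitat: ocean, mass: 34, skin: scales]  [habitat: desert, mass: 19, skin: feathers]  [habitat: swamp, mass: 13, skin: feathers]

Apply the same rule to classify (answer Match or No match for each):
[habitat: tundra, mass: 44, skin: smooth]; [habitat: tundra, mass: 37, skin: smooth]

The simplest hypothesis consistent with all the labels is: skin is fur.
[habitat: tundra, mass: 44, skin: smooth] — skin is smooth, hence No match. [habitat: tundra, mass: 37, skin: smooth] — skin is smooth, hence No match.

No match, No match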